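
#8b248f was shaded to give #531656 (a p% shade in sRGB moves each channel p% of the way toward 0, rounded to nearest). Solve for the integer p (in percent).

40%

#8b248f is rgb(139, 36, 143); #531656 is rgb(83, 22, 86).
On the B channel (widest range): 86 ≈ 143 + (p/100)(0 − 143), so p ≈ 100×(86 − 143)/(0 − 143) = -5700/-143 = 39.86.
p = 40 reproduces all three channels after rounding.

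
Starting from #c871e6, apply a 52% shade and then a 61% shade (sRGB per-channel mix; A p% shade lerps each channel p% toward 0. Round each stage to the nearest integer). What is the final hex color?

#c871e6 is rgb(200, 113, 230).
Lerp each channel 52% toward 0:
  R: 200 + 0.52×(0−200) = 200 − 104 = 96 → 96
  G: 113 − 58.76 = 54.24 → 54
  B: 230 − 119.6 = 110.4 → 110
After the shade: rgb(96, 54, 110) = #60366e.
A 61% shade moves each channel 61% toward 0:
  R: 96 − 58.56 = 37.44 → 37
  G: 54 − 32.94 = 21.06 → 21
  B: 110 − 67.1 = 42.9 → 43
rgb(37, 21, 43) = #25152b.

#25152b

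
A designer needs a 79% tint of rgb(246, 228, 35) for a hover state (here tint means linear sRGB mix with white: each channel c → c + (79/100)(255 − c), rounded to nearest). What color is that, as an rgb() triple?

Per channel, c → c + 0.79(255 − c):
  R: 246 + 0.79×(255−246) = 246 + 7.11 = 253.11 → 253
  G: 228 + 0.79×(255−228) = 228 + 21.33 = 249.33 → 249
  B: 35 + 0.79×(255−35) = 35 + 173.8 = 208.8 → 209

rgb(253, 249, 209)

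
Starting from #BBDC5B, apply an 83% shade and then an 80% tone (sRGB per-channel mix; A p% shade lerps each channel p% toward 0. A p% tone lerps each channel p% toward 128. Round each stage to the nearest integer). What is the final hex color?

#BBDC5B is rgb(187, 220, 91).
Per channel, c → c + 0.83(0 − c):
  R: 187 + 0.83×(0−187) = 187 − 155.21 = 31.79 → 32
  G: 220 + 0.83×(0−220) = 220 − 182.6 = 37.4 → 37
  B: 91 + 0.83×(0−91) = 91 − 75.53 = 15.47 → 15
After the shade: rgb(32, 37, 15) = #20250F.
An 80% tone moves each channel 80% toward 128:
  R: 32 + 0.8×(128−32) = 32 + 76.8 = 108.8 → 109
  G: 37 + 0.8×(128−37) = 37 + 72.8 = 109.8 → 110
  B: 15 + 90.4 = 105.4 → 105
rgb(109, 110, 105) = #6D6E69.

#6D6E69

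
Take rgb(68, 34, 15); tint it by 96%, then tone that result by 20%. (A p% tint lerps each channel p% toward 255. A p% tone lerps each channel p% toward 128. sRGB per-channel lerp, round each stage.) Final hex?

#E0DEDE

Per channel, c → c + 0.96(255 − c):
  R: 68 + 179.52 = 247.52 → 248
  G: 34 + 0.96×(255−34) = 34 + 212.16 = 246.16 → 246
  B: 15 + 230.4 = 245.4 → 245
After the tint: rgb(248, 246, 245) = #F8F6F5.
Per channel, c → c + 0.2(128 − c):
  R: 248 − 24 = 224 → 224
  G: 246 + 0.2×(128−246) = 246 − 23.6 = 222.4 → 222
  B: 245 + 0.2×(128−245) = 245 − 23.4 = 221.6 → 222
rgb(224, 222, 222) = #E0DEDE.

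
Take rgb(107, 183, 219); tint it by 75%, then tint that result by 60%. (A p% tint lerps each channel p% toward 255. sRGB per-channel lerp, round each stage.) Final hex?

Per channel, c → c + 0.75(255 − c):
  R: 107 + 111 = 218 → 218
  G: 183 + 54 = 237 → 237
  B: 219 + 0.75×(255−219) = 219 + 27 = 246 → 246
After the tint: rgb(218, 237, 246) = #DAEDF6.
Per channel, c → c + 0.6(255 − c):
  R: 218 + 0.6×(255−218) = 218 + 22.2 = 240.2 → 240
  G: 237 + 10.8 = 247.8 → 248
  B: 246 + 0.6×(255−246) = 246 + 5.4 = 251.4 → 251
rgb(240, 248, 251) = #F0F8FB.

#F0F8FB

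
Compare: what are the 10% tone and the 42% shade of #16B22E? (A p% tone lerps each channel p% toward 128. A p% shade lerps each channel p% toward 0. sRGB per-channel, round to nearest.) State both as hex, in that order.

#21AD36, #0D671B

#16B22E is rgb(22, 178, 46).
10% tone:
  R: 22 + 10.6 = 32.6 → 33
  G: 178 + 0.1×(128−178) = 178 − 5 = 173 → 173
  B: 46 + 0.1×(128−46) = 46 + 8.2 = 54.2 → 54
  → #21AD36
42% shade:
  R: 22 + 0.42×(0−22) = 22 − 9.24 = 12.76 → 13
  G: 178 + 0.42×(0−178) = 178 − 74.76 = 103.24 → 103
  B: 46 + 0.42×(0−46) = 46 − 19.32 = 26.68 → 27
  → #0D671B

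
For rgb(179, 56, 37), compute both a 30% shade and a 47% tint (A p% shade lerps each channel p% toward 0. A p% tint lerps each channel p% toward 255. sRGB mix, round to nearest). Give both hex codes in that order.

#7d271a, #d7968b

30% shade:
  R: 179 − 53.7 = 125.3 → 125
  G: 56 + 0.3×(0−56) = 56 − 16.8 = 39.2 → 39
  B: 37 + 0.3×(0−37) = 37 − 11.1 = 25.9 → 26
  → #7d271a
47% tint:
  R: 179 + 35.72 = 214.72 → 215
  G: 56 + 0.47×(255−56) = 56 + 93.53 = 149.53 → 150
  B: 37 + 0.47×(255−37) = 37 + 102.46 = 139.46 → 139
  → #d7968b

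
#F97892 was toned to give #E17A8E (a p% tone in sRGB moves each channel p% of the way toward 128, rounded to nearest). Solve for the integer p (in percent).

#F97892 is rgb(249, 120, 146); #E17A8E is rgb(225, 122, 142).
On the R channel (widest range): 225 ≈ 249 + (p/100)(128 − 249), so p ≈ 100×(225 − 249)/(128 − 249) = -2400/-121 = 19.83.
p = 20 reproduces all three channels after rounding.

20%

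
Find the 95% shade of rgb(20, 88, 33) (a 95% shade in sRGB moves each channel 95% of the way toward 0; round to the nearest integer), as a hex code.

Per channel, c → c + 0.95(0 − c):
  R: 20 + 0.95×(0−20) = 20 − 19 = 1 → 1
  G: 88 − 83.6 = 4.4 → 4
  B: 33 + 0.95×(0−33) = 33 − 31.35 = 1.65 → 2
rgb(1, 4, 2) = #010402.

#010402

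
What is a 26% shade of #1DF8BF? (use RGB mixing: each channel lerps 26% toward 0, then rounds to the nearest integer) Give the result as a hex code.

#1DF8BF is rgb(29, 248, 191).
Per channel, c → c + 0.26(0 − c):
  R: 29 + 0.26×(0−29) = 29 − 7.54 = 21.46 → 21
  G: 248 + 0.26×(0−248) = 248 − 64.48 = 183.52 → 184
  B: 191 − 49.66 = 141.34 → 141
rgb(21, 184, 141) = #15B88D.

#15B88D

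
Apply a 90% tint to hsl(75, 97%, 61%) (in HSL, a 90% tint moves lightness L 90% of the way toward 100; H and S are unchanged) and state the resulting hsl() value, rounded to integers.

hsl(75, 97%, 96%)

L moves 90% from 61 toward 100: 61 + 35.1 = 96.1 → 96.
H and S are unchanged.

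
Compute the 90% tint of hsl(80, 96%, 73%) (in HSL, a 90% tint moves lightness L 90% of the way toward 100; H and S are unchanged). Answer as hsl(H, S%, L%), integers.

L moves 90% from 73 toward 100: 73 + 24.3 = 97.3 → 97.
H and S are unchanged.

hsl(80, 96%, 97%)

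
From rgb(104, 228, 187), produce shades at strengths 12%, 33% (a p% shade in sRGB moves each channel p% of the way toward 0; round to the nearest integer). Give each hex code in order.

#5cc9a5, #46997d

12%: (104 − 12.48 = 91.52→92, 228 − 27.36 = 200.64→201, 187 − 22.44 = 164.56→165) → #5cc9a5
33%: (104 − 34.32 = 69.68→70, 228 − 75.24 = 152.76→153, 187 − 61.71 = 125.29→125) → #46997d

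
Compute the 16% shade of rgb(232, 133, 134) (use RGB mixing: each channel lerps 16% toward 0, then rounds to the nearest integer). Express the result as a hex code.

#c37071

Per channel, c → c + 0.16(0 − c):
  R: 232 − 37.12 = 194.88 → 195
  G: 133 + 0.16×(0−133) = 133 − 21.28 = 111.72 → 112
  B: 134 + 0.16×(0−134) = 134 − 21.44 = 112.56 → 113
rgb(195, 112, 113) = #c37071.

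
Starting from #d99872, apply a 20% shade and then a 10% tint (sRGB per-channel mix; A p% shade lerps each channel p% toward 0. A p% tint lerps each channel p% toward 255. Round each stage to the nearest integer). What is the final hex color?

#d99872 is rgb(217, 152, 114).
Per channel, c → c + 0.2(0 − c):
  R: 217 + 0.2×(0−217) = 217 − 43.4 = 173.6 → 174
  G: 152 − 30.4 = 121.6 → 122
  B: 114 + 0.2×(0−114) = 114 − 22.8 = 91.2 → 91
After the shade: rgb(174, 122, 91) = #ae7a5b.
Lerp each channel 10% toward 255:
  R: 174 + 0.1×(255−174) = 174 + 8.1 = 182.1 → 182
  G: 122 + 0.1×(255−122) = 122 + 13.3 = 135.3 → 135
  B: 91 + 16.4 = 107.4 → 107
rgb(182, 135, 107) = #b6876b.

#b6876b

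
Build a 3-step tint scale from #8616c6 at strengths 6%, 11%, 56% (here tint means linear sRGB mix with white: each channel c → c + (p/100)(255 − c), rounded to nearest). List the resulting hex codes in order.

#8616c6 is rgb(134, 22, 198).
6%: (134 + 7.26 = 141.26→141, 22 + 13.98 = 35.98→36, 198 + 3.42 = 201.42→201) → #8d24c9
11%: (134 + 13.31 = 147.31→147, 22 + 25.63 = 47.63→48, 198 + 6.27 = 204.27→204) → #9330cc
56%: (134 + 67.76 = 201.76→202, 22 + 130.48 = 152.48→152, 198 + 31.92 = 229.92→230) → #ca98e6

#8d24c9, #9330cc, #ca98e6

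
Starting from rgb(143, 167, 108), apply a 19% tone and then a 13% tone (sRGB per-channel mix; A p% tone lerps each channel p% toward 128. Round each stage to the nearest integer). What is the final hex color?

#8A9C72

Lerp each channel 19% toward 128:
  R: 143 + 0.19×(128−143) = 143 − 2.85 = 140.15 → 140
  G: 167 − 7.41 = 159.59 → 160
  B: 108 + 3.8 = 111.8 → 112
After the tone: rgb(140, 160, 112) = #8CA070.
Per channel, c → c + 0.13(128 − c):
  R: 140 + 0.13×(128−140) = 140 − 1.56 = 138.44 → 138
  G: 160 − 4.16 = 155.84 → 156
  B: 112 + 0.13×(128−112) = 112 + 2.08 = 114.08 → 114
rgb(138, 156, 114) = #8A9C72.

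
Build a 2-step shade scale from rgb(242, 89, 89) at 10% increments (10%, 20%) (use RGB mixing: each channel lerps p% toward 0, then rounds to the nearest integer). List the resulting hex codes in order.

10%: (242 − 24.2 = 217.8→218, 89 − 8.9 = 80.1→80, 89 − 8.9 = 80.1→80) → #DA5050
20%: (242 − 48.4 = 193.6→194, 89 − 17.8 = 71.2→71, 89 − 17.8 = 71.2→71) → #C24747

#DA5050, #C24747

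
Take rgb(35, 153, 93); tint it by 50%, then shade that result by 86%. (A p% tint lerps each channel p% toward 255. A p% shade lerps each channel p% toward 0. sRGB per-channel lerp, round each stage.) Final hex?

Lerp each channel 50% toward 255:
  R: 35 + 110 = 145 → 145
  G: 153 + 51 = 204 → 204
  B: 93 + 81 = 174 → 174
After the tint: rgb(145, 204, 174) = #91CCAE.
Per channel, c → c + 0.86(0 − c):
  R: 145 + 0.86×(0−145) = 145 − 124.7 = 20.3 → 20
  G: 204 + 0.86×(0−204) = 204 − 175.44 = 28.56 → 29
  B: 174 + 0.86×(0−174) = 174 − 149.64 = 24.36 → 24
rgb(20, 29, 24) = #141D18.

#141D18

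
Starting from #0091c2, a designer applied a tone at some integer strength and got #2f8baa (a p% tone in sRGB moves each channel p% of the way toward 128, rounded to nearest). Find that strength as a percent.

37%

#0091c2 is rgb(0, 145, 194); #2f8baa is rgb(47, 139, 170).
On the R channel (widest range): 47 ≈ 0 + (p/100)(128 − 0), so p ≈ 100×(47 − 0)/(128 − 0) = 4700/128 = 36.72.
p = 37 reproduces all three channels after rounding.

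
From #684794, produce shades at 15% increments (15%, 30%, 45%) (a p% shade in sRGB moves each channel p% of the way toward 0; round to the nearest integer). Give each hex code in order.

#684794 is rgb(104, 71, 148).
15%: (104 − 15.6 = 88.4→88, 71 − 10.65 = 60.35→60, 148 − 22.2 = 125.8→126) → #583C7E
30%: (104 − 31.2 = 72.8→73, 71 − 21.3 = 49.7→50, 148 − 44.4 = 103.6→104) → #493268
45%: (104 − 46.8 = 57.2→57, 71 − 31.95 = 39.05→39, 148 − 66.6 = 81.4→81) → #392751

#583C7E, #493268, #392751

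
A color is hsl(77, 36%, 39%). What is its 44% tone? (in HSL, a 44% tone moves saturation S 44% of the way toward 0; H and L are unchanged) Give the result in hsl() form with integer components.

hsl(77, 20%, 39%)

S moves 44% from 36 toward 0: 36 − 15.84 = 20.16 → 20.
H and L are unchanged.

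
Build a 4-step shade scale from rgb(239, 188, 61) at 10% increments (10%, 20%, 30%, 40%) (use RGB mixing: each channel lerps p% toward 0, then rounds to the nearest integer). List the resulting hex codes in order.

#D7A937, #BF9631, #A7842B, #8F7125

10%: (239 − 23.9 = 215.1→215, 188 − 18.8 = 169.2→169, 61 − 6.1 = 54.9→55) → #D7A937
20%: (239 − 47.8 = 191.2→191, 188 − 37.6 = 150.4→150, 61 − 12.2 = 48.8→49) → #BF9631
30%: (239 − 71.7 = 167.3→167, 188 − 56.4 = 131.6→132, 61 − 18.3 = 42.7→43) → #A7842B
40%: (239 − 95.6 = 143.4→143, 188 − 75.2 = 112.8→113, 61 − 24.4 = 36.6→37) → #8F7125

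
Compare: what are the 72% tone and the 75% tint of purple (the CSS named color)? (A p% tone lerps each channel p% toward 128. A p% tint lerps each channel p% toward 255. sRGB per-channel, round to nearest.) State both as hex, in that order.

#805c80, #dfbfdf

CSS purple is rgb(128, 0, 128).
72% tone:
  R: 128 + 0 = 128 → 128
  G: 0 + 0.72×(128−0) = 0 + 92.16 = 92.16 → 92
  B: 128 + 0.72×(128−128) = 128 + 0 = 128 → 128
  → #805c80
75% tint:
  R: 128 + 95.25 = 223.25 → 223
  G: 0 + 0.75×(255−0) = 0 + 191.25 = 191.25 → 191
  B: 128 + 0.75×(255−128) = 128 + 95.25 = 223.25 → 223
  → #dfbfdf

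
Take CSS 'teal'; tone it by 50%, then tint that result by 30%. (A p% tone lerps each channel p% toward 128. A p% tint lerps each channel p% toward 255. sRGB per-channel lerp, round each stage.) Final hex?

#79a6a6

CSS teal is rgb(0, 128, 128).
A 50% tone moves each channel 50% toward 128:
  R: 0 + 0.5×(128−0) = 0 + 64 = 64 → 64
  G: 128 + 0.5×(128−128) = 128 + 0 = 128 → 128
  B: 128 + 0 = 128 → 128
After the tone: rgb(64, 128, 128) = #408080.
Per channel, c → c + 0.3(255 − c):
  R: 64 + 57.3 = 121.3 → 121
  G: 128 + 0.3×(255−128) = 128 + 38.1 = 166.1 → 166
  B: 128 + 0.3×(255−128) = 128 + 38.1 = 166.1 → 166
rgb(121, 166, 166) = #79a6a6.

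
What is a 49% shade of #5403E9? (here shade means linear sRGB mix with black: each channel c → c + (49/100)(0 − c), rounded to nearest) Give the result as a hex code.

#5403E9 is rgb(84, 3, 233).
A 49% shade moves each channel 49% toward 0:
  R: 84 − 41.16 = 42.84 → 43
  G: 3 + 0.49×(0−3) = 3 − 1.47 = 1.53 → 2
  B: 233 + 0.49×(0−233) = 233 − 114.17 = 118.83 → 119
rgb(43, 2, 119) = #2B0277.

#2B0277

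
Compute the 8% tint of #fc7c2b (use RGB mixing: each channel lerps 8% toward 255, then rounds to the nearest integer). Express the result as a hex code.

#fc7c2b is rgb(252, 124, 43).
Per channel, c → c + 0.08(255 − c):
  R: 252 + 0.24 = 252.24 → 252
  G: 124 + 0.08×(255−124) = 124 + 10.48 = 134.48 → 134
  B: 43 + 16.96 = 59.96 → 60
rgb(252, 134, 60) = #fc863c.

#fc863c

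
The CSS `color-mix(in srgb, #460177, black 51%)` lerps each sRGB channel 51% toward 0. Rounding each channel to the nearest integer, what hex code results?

#22003A

#460177 is rgb(70, 1, 119).
Lerp each channel 51% toward 0:
  R: 70 − 35.7 = 34.3 → 34
  G: 1 + 0.51×(0−1) = 1 − 0.51 = 0.49 → 0
  B: 119 + 0.51×(0−119) = 119 − 60.69 = 58.31 → 58
rgb(34, 0, 58) = #22003A.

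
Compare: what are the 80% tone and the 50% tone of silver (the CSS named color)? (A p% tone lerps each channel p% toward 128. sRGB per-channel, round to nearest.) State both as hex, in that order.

#8d8d8d, #a0a0a0

CSS silver is rgb(192, 192, 192).
80% tone:
  R: 192 − 51.2 = 140.8 → 141
  G: 192 + 0.8×(128−192) = 192 − 51.2 = 140.8 → 141
  B: 192 + 0.8×(128−192) = 192 − 51.2 = 140.8 → 141
  → #8d8d8d
50% tone:
  R: 192 + 0.5×(128−192) = 192 − 32 = 160 → 160
  G: 192 − 32 = 160 → 160
  B: 192 + 0.5×(128−192) = 192 − 32 = 160 → 160
  → #a0a0a0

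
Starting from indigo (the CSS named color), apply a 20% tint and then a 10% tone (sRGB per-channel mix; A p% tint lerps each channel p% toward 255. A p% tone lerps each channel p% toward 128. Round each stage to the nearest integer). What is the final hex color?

#713B98

CSS indigo is rgb(75, 0, 130).
Per channel, c → c + 0.2(255 − c):
  R: 75 + 0.2×(255−75) = 75 + 36 = 111 → 111
  G: 0 + 0.2×(255−0) = 0 + 51 = 51 → 51
  B: 130 + 0.2×(255−130) = 130 + 25 = 155 → 155
After the tint: rgb(111, 51, 155) = #6F339B.
A 10% tone moves each channel 10% toward 128:
  R: 111 + 0.1×(128−111) = 111 + 1.7 = 112.7 → 113
  G: 51 + 0.1×(128−51) = 51 + 7.7 = 58.7 → 59
  B: 155 − 2.7 = 152.3 → 152
rgb(113, 59, 152) = #713B98.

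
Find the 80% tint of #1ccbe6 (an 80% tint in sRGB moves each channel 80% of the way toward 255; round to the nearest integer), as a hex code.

#d2f5fa

#1ccbe6 is rgb(28, 203, 230).
Lerp each channel 80% toward 255:
  R: 28 + 0.8×(255−28) = 28 + 181.6 = 209.6 → 210
  G: 203 + 41.6 = 244.6 → 245
  B: 230 + 20 = 250 → 250
rgb(210, 245, 250) = #d2f5fa.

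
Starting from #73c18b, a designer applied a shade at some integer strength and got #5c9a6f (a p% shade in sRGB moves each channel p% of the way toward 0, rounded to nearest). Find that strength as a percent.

20%

#73c18b is rgb(115, 193, 139); #5c9a6f is rgb(92, 154, 111).
On the G channel (widest range): 154 ≈ 193 + (p/100)(0 − 193), so p ≈ 100×(154 − 193)/(0 − 193) = -3900/-193 = 20.21.
p = 20 reproduces all three channels after rounding.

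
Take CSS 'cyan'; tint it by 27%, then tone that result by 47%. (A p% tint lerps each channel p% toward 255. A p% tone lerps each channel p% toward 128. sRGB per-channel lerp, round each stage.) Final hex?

CSS cyan is rgb(0, 255, 255).
Per channel, c → c + 0.27(255 − c):
  R: 0 + 0.27×(255−0) = 0 + 68.85 = 68.85 → 69
  G: 255 + 0.27×(255−255) = 255 + 0 = 255 → 255
  B: 255 + 0.27×(255−255) = 255 + 0 = 255 → 255
After the tint: rgb(69, 255, 255) = #45FFFF.
Lerp each channel 47% toward 128:
  R: 69 + 27.73 = 96.73 → 97
  G: 255 − 59.69 = 195.31 → 195
  B: 255 + 0.47×(128−255) = 255 − 59.69 = 195.31 → 195
rgb(97, 195, 195) = #61C3C3.

#61C3C3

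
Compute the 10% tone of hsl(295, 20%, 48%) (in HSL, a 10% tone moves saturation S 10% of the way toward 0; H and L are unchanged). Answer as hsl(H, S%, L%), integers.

S moves 10% from 20 toward 0: 20 − 2 = 18 → 18.
H and L are unchanged.

hsl(295, 18%, 48%)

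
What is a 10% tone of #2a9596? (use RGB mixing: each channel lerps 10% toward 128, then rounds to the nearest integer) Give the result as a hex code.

#339394

#2a9596 is rgb(42, 149, 150).
A 10% tone moves each channel 10% toward 128:
  R: 42 + 8.6 = 50.6 → 51
  G: 149 + 0.1×(128−149) = 149 − 2.1 = 146.9 → 147
  B: 150 − 2.2 = 147.8 → 148
rgb(51, 147, 148) = #339394.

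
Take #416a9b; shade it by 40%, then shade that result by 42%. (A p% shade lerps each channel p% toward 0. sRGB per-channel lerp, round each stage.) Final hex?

#172536

#416a9b is rgb(65, 106, 155).
A 40% shade moves each channel 40% toward 0:
  R: 65 + 0.4×(0−65) = 65 − 26 = 39 → 39
  G: 106 − 42.4 = 63.6 → 64
  B: 155 + 0.4×(0−155) = 155 − 62 = 93 → 93
After the shade: rgb(39, 64, 93) = #27405d.
Per channel, c → c + 0.42(0 − c):
  R: 39 + 0.42×(0−39) = 39 − 16.38 = 22.62 → 23
  G: 64 + 0.42×(0−64) = 64 − 26.88 = 37.12 → 37
  B: 93 + 0.42×(0−93) = 93 − 39.06 = 53.94 → 54
rgb(23, 37, 54) = #172536.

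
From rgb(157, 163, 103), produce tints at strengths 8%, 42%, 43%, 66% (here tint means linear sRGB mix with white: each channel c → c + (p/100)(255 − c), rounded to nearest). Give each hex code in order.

#A5AA73, #C6CAA7, #C7CBA8, #DEE0CB

8%: (157 + 7.84 = 164.84→165, 163 + 7.36 = 170.36→170, 103 + 12.16 = 115.16→115) → #A5AA73
42%: (157 + 41.16 = 198.16→198, 163 + 38.64 = 201.64→202, 103 + 63.84 = 166.84→167) → #C6CAA7
43%: (157 + 42.14 = 199.14→199, 163 + 39.56 = 202.56→203, 103 + 65.36 = 168.36→168) → #C7CBA8
66%: (157 + 64.68 = 221.68→222, 163 + 60.72 = 223.72→224, 103 + 100.32 = 203.32→203) → #DEE0CB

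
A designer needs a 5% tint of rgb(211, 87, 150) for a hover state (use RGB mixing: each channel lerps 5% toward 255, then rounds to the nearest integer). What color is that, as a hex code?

#D55F9B

Per channel, c → c + 0.05(255 − c):
  R: 211 + 2.2 = 213.2 → 213
  G: 87 + 0.05×(255−87) = 87 + 8.4 = 95.4 → 95
  B: 150 + 0.05×(255−150) = 150 + 5.25 = 155.25 → 155
rgb(213, 95, 155) = #D55F9B.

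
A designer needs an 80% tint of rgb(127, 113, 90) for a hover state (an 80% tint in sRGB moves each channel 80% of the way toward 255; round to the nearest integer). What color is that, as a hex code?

Lerp each channel 80% toward 255:
  R: 127 + 0.8×(255−127) = 127 + 102.4 = 229.4 → 229
  G: 113 + 113.6 = 226.6 → 227
  B: 90 + 132 = 222 → 222
rgb(229, 227, 222) = #e5e3de.

#e5e3de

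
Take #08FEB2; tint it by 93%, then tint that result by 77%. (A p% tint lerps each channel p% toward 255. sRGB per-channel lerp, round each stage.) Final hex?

#FBFFFE

#08FEB2 is rgb(8, 254, 178).
Per channel, c → c + 0.93(255 − c):
  R: 8 + 229.71 = 237.71 → 238
  G: 254 + 0.93 = 254.93 → 255
  B: 178 + 0.93×(255−178) = 178 + 71.61 = 249.61 → 250
After the tint: rgb(238, 255, 250) = #EEFFFA.
Lerp each channel 77% toward 255:
  R: 238 + 0.77×(255−238) = 238 + 13.09 = 251.09 → 251
  G: 255 + 0 = 255 → 255
  B: 250 + 0.77×(255−250) = 250 + 3.85 = 253.85 → 254
rgb(251, 255, 254) = #FBFFFE.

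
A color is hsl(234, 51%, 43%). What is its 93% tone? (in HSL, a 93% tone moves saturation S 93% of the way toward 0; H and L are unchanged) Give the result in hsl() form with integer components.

hsl(234, 4%, 43%)

S moves 93% from 51 toward 0: 51 − 47.43 = 3.57 → 4.
H and L are unchanged.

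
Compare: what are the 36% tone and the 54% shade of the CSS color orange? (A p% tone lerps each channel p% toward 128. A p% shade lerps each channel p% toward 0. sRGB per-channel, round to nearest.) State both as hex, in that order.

CSS orange is rgb(255, 165, 0).
36% tone:
  R: 255 + 0.36×(128−255) = 255 − 45.72 = 209.28 → 209
  G: 165 − 13.32 = 151.68 → 152
  B: 0 + 0.36×(128−0) = 0 + 46.08 = 46.08 → 46
  → #D1982E
54% shade:
  R: 255 + 0.54×(0−255) = 255 − 137.7 = 117.3 → 117
  G: 165 + 0.54×(0−165) = 165 − 89.1 = 75.9 → 76
  B: 0 + 0.54×(0−0) = 0 + 0 = 0 → 0
  → #754C00

#D1982E, #754C00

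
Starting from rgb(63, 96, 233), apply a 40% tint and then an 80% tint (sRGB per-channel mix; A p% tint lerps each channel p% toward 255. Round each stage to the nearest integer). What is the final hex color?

#e8ecfc

A 40% tint moves each channel 40% toward 255:
  R: 63 + 0.4×(255−63) = 63 + 76.8 = 139.8 → 140
  G: 96 + 0.4×(255−96) = 96 + 63.6 = 159.6 → 160
  B: 233 + 0.4×(255−233) = 233 + 8.8 = 241.8 → 242
After the tint: rgb(140, 160, 242) = #8ca0f2.
Lerp each channel 80% toward 255:
  R: 140 + 92 = 232 → 232
  G: 160 + 76 = 236 → 236
  B: 242 + 10.4 = 252.4 → 252
rgb(232, 236, 252) = #e8ecfc.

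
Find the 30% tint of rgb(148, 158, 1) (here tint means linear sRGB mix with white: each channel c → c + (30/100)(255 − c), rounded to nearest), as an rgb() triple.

Per channel, c → c + 0.3(255 − c):
  R: 148 + 0.3×(255−148) = 148 + 32.1 = 180.1 → 180
  G: 158 + 0.3×(255−158) = 158 + 29.1 = 187.1 → 187
  B: 1 + 76.2 = 77.2 → 77

rgb(180, 187, 77)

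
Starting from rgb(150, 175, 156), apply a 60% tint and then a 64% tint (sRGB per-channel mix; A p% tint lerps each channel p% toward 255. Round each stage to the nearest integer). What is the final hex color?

#F0F3F1

A 60% tint moves each channel 60% toward 255:
  R: 150 + 0.6×(255−150) = 150 + 63 = 213 → 213
  G: 175 + 0.6×(255−175) = 175 + 48 = 223 → 223
  B: 156 + 59.4 = 215.4 → 215
After the tint: rgb(213, 223, 215) = #D5DFD7.
A 64% tint moves each channel 64% toward 255:
  R: 213 + 0.64×(255−213) = 213 + 26.88 = 239.88 → 240
  G: 223 + 20.48 = 243.48 → 243
  B: 215 + 25.6 = 240.6 → 241
rgb(240, 243, 241) = #F0F3F1.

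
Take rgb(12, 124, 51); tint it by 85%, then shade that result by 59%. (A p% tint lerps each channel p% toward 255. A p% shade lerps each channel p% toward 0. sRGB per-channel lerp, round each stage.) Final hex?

#5A605C

An 85% tint moves each channel 85% toward 255:
  R: 12 + 0.85×(255−12) = 12 + 206.55 = 218.55 → 219
  G: 124 + 111.35 = 235.35 → 235
  B: 51 + 0.85×(255−51) = 51 + 173.4 = 224.4 → 224
After the tint: rgb(219, 235, 224) = #DBEBE0.
Lerp each channel 59% toward 0:
  R: 219 − 129.21 = 89.79 → 90
  G: 235 + 0.59×(0−235) = 235 − 138.65 = 96.35 → 96
  B: 224 + 0.59×(0−224) = 224 − 132.16 = 91.84 → 92
rgb(90, 96, 92) = #5A605C.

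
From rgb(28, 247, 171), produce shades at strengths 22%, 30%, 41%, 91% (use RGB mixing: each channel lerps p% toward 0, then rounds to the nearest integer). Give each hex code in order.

#16C185, #14AD78, #119265, #03160F

22%: (28 − 6.16 = 21.84→22, 247 − 54.34 = 192.66→193, 171 − 37.62 = 133.38→133) → #16C185
30%: (28 − 8.4 = 19.6→20, 247 − 74.1 = 172.9→173, 171 − 51.3 = 119.7→120) → #14AD78
41%: (28 − 11.48 = 16.52→17, 247 − 101.27 = 145.73→146, 171 − 70.11 = 100.89→101) → #119265
91%: (28 − 25.48 = 2.52→3, 247 − 224.77 = 22.23→22, 171 − 155.61 = 15.39→15) → #03160F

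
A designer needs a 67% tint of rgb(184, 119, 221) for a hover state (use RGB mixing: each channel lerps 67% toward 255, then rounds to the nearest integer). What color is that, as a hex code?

Per channel, c → c + 0.67(255 − c):
  R: 184 + 0.67×(255−184) = 184 + 47.57 = 231.57 → 232
  G: 119 + 0.67×(255−119) = 119 + 91.12 = 210.12 → 210
  B: 221 + 0.67×(255−221) = 221 + 22.78 = 243.78 → 244
rgb(232, 210, 244) = #e8d2f4.

#e8d2f4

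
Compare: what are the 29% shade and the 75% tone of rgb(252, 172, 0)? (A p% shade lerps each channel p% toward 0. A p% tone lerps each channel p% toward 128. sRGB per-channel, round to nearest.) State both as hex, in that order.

29% shade:
  R: 252 + 0.29×(0−252) = 252 − 73.08 = 178.92 → 179
  G: 172 − 49.88 = 122.12 → 122
  B: 0 + 0 = 0 → 0
  → #b37a00
75% tone:
  R: 252 − 93 = 159 → 159
  G: 172 + 0.75×(128−172) = 172 − 33 = 139 → 139
  B: 0 + 96 = 96 → 96
  → #9f8b60

#b37a00, #9f8b60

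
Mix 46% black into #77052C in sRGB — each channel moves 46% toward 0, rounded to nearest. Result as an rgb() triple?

#77052C is rgb(119, 5, 44).
A 46% shade moves each channel 46% toward 0:
  R: 119 + 0.46×(0−119) = 119 − 54.74 = 64.26 → 64
  G: 5 + 0.46×(0−5) = 5 − 2.3 = 2.7 → 3
  B: 44 + 0.46×(0−44) = 44 − 20.24 = 23.76 → 24

rgb(64, 3, 24)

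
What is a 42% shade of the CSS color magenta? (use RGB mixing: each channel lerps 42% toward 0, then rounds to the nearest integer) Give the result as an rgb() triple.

rgb(148, 0, 148)

CSS magenta is rgb(255, 0, 255).
A 42% shade moves each channel 42% toward 0:
  R: 255 + 0.42×(0−255) = 255 − 107.1 = 147.9 → 148
  G: 0 + 0.42×(0−0) = 0 + 0 = 0 → 0
  B: 255 − 107.1 = 147.9 → 148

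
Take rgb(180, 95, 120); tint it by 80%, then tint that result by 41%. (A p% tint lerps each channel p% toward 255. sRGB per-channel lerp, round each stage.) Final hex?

Per channel, c → c + 0.8(255 − c):
  R: 180 + 0.8×(255−180) = 180 + 60 = 240 → 240
  G: 95 + 128 = 223 → 223
  B: 120 + 108 = 228 → 228
After the tint: rgb(240, 223, 228) = #f0dfe4.
Per channel, c → c + 0.41(255 − c):
  R: 240 + 6.15 = 246.15 → 246
  G: 223 + 13.12 = 236.12 → 236
  B: 228 + 11.07 = 239.07 → 239
rgb(246, 236, 239) = #f6ecef.

#f6ecef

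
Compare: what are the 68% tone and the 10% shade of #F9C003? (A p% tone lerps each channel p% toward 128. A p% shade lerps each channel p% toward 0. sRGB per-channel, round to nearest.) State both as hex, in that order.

#F9C003 is rgb(249, 192, 3).
68% tone:
  R: 249 + 0.68×(128−249) = 249 − 82.28 = 166.72 → 167
  G: 192 + 0.68×(128−192) = 192 − 43.52 = 148.48 → 148
  B: 3 + 0.68×(128−3) = 3 + 85 = 88 → 88
  → #A79458
10% shade:
  R: 249 + 0.1×(0−249) = 249 − 24.9 = 224.1 → 224
  G: 192 + 0.1×(0−192) = 192 − 19.2 = 172.8 → 173
  B: 3 − 0.3 = 2.7 → 3
  → #E0AD03

#A79458, #E0AD03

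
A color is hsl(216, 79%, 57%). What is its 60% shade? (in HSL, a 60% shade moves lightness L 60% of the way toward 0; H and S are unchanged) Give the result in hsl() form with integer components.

L moves 60% from 57 toward 0: 57 − 34.2 = 22.8 → 23.
H and S are unchanged.

hsl(216, 79%, 23%)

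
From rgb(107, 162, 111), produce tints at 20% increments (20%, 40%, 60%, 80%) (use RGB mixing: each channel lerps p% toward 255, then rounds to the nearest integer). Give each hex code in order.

20%: (107 + 29.6 = 136.6→137, 162 + 18.6 = 180.6→181, 111 + 28.8 = 139.8→140) → #89B58C
40%: (107 + 59.2 = 166.2→166, 162 + 37.2 = 199.2→199, 111 + 57.6 = 168.6→169) → #A6C7A9
60%: (107 + 88.8 = 195.8→196, 162 + 55.8 = 217.8→218, 111 + 86.4 = 197.4→197) → #C4DAC5
80%: (107 + 118.4 = 225.4→225, 162 + 74.4 = 236.4→236, 111 + 115.2 = 226.2→226) → #E1ECE2

#89B58C, #A6C7A9, #C4DAC5, #E1ECE2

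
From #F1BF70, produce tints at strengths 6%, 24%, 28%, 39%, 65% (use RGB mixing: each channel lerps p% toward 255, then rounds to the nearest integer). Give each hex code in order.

#F2C379, #F4CE92, #F5D198, #F6D8A8, #FAE9CD

#F1BF70 is rgb(241, 191, 112).
6%: (241 + 0.84 = 241.84→242, 191 + 3.84 = 194.84→195, 112 + 8.58 = 120.58→121) → #F2C379
24%: (241 + 3.36 = 244.36→244, 191 + 15.36 = 206.36→206, 112 + 34.32 = 146.32→146) → #F4CE92
28%: (241 + 3.92 = 244.92→245, 191 + 17.92 = 208.92→209, 112 + 40.04 = 152.04→152) → #F5D198
39%: (241 + 5.46 = 246.46→246, 191 + 24.96 = 215.96→216, 112 + 55.77 = 167.77→168) → #F6D8A8
65%: (241 + 9.1 = 250.1→250, 191 + 41.6 = 232.6→233, 112 + 92.95 = 204.95→205) → #FAE9CD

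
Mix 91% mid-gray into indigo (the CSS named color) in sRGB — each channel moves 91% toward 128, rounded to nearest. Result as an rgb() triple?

CSS indigo is rgb(75, 0, 130).
Lerp each channel 91% toward 128:
  R: 75 + 0.91×(128−75) = 75 + 48.23 = 123.23 → 123
  G: 0 + 116.48 = 116.48 → 116
  B: 130 − 1.82 = 128.18 → 128

rgb(123, 116, 128)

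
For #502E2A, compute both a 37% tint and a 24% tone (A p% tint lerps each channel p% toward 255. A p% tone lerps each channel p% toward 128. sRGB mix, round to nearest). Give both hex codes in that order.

#502E2A is rgb(80, 46, 42).
37% tint:
  R: 80 + 0.37×(255−80) = 80 + 64.75 = 144.75 → 145
  G: 46 + 77.33 = 123.33 → 123
  B: 42 + 78.81 = 120.81 → 121
  → #917B79
24% tone:
  R: 80 + 11.52 = 91.52 → 92
  G: 46 + 0.24×(128−46) = 46 + 19.68 = 65.68 → 66
  B: 42 + 0.24×(128−42) = 42 + 20.64 = 62.64 → 63
  → #5C423F

#917B79, #5C423F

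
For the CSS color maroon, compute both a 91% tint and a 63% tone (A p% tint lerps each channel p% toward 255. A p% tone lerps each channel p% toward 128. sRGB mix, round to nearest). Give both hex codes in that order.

#f4e8e8, #805151

CSS maroon is rgb(128, 0, 0).
91% tint:
  R: 128 + 0.91×(255−128) = 128 + 115.57 = 243.57 → 244
  G: 0 + 0.91×(255−0) = 0 + 232.05 = 232.05 → 232
  B: 0 + 0.91×(255−0) = 0 + 232.05 = 232.05 → 232
  → #f4e8e8
63% tone:
  R: 128 + 0.63×(128−128) = 128 + 0 = 128 → 128
  G: 0 + 80.64 = 80.64 → 81
  B: 0 + 80.64 = 80.64 → 81
  → #805151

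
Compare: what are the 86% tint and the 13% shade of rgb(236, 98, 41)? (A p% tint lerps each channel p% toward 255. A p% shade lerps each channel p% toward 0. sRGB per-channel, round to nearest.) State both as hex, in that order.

86% tint:
  R: 236 + 0.86×(255−236) = 236 + 16.34 = 252.34 → 252
  G: 98 + 0.86×(255−98) = 98 + 135.02 = 233.02 → 233
  B: 41 + 0.86×(255−41) = 41 + 184.04 = 225.04 → 225
  → #FCE9E1
13% shade:
  R: 236 − 30.68 = 205.32 → 205
  G: 98 + 0.13×(0−98) = 98 − 12.74 = 85.26 → 85
  B: 41 + 0.13×(0−41) = 41 − 5.33 = 35.67 → 36
  → #CD5524

#FCE9E1, #CD5524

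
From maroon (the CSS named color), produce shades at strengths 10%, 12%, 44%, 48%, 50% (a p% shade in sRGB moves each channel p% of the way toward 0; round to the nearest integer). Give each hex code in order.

CSS maroon is rgb(128, 0, 0).
10%: (128 − 12.8 = 115.2→115, 0→0, 0→0) → #730000
12%: (128 − 15.36 = 112.64→113, 0→0, 0→0) → #710000
44%: (128 − 56.32 = 71.68→72, 0→0, 0→0) → #480000
48%: (128 − 61.44 = 66.56→67, 0→0, 0→0) → #430000
50%: (128 − 64 = 64→64, 0→0, 0→0) → #400000

#730000, #710000, #480000, #430000, #400000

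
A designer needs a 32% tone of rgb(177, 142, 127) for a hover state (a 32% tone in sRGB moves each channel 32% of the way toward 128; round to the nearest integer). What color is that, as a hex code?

Lerp each channel 32% toward 128:
  R: 177 + 0.32×(128−177) = 177 − 15.68 = 161.32 → 161
  G: 142 + 0.32×(128−142) = 142 − 4.48 = 137.52 → 138
  B: 127 + 0.32×(128−127) = 127 + 0.32 = 127.32 → 127
rgb(161, 138, 127) = #A18A7F.

#A18A7F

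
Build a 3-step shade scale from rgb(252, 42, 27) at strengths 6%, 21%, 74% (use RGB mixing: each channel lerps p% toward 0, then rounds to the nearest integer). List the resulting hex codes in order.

#ED2719, #C72115, #420B07

6%: (252 − 15.12 = 236.88→237, 42 − 2.52 = 39.48→39, 27 − 1.62 = 25.38→25) → #ED2719
21%: (252 − 52.92 = 199.08→199, 42 − 8.82 = 33.18→33, 27 − 5.67 = 21.33→21) → #C72115
74%: (252 − 186.48 = 65.52→66, 42 − 31.08 = 10.92→11, 27 − 19.98 = 7.02→7) → #420B07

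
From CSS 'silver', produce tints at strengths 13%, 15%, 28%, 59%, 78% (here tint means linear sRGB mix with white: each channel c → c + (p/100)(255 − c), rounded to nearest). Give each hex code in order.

CSS silver is rgb(192, 192, 192).
13%: (192 + 8.19 = 200.19→200, 192 + 8.19 = 200.19→200, 192 + 8.19 = 200.19→200) → #c8c8c8
15%: (192 + 9.45 = 201.45→201, 192 + 9.45 = 201.45→201, 192 + 9.45 = 201.45→201) → #c9c9c9
28%: (192 + 17.64 = 209.64→210, 192 + 17.64 = 209.64→210, 192 + 17.64 = 209.64→210) → #d2d2d2
59%: (192 + 37.17 = 229.17→229, 192 + 37.17 = 229.17→229, 192 + 37.17 = 229.17→229) → #e5e5e5
78%: (192 + 49.14 = 241.14→241, 192 + 49.14 = 241.14→241, 192 + 49.14 = 241.14→241) → #f1f1f1

#c8c8c8, #c9c9c9, #d2d2d2, #e5e5e5, #f1f1f1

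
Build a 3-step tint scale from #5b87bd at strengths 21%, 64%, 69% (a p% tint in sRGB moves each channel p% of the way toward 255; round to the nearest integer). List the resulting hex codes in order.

#7da0cb, #c4d4e7, #ccdaeb

#5b87bd is rgb(91, 135, 189).
21%: (91 + 34.44 = 125.44→125, 135 + 25.2 = 160.2→160, 189 + 13.86 = 202.86→203) → #7da0cb
64%: (91 + 104.96 = 195.96→196, 135 + 76.8 = 211.8→212, 189 + 42.24 = 231.24→231) → #c4d4e7
69%: (91 + 113.16 = 204.16→204, 135 + 82.8 = 217.8→218, 189 + 45.54 = 234.54→235) → #ccdaeb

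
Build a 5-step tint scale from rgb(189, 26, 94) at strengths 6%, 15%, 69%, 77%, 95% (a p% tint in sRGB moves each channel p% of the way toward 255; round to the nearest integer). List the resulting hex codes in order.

6%: (189 + 3.96 = 192.96→193, 26 + 13.74 = 39.74→40, 94 + 9.66 = 103.66→104) → #C12868
15%: (189 + 9.9 = 198.9→199, 26 + 34.35 = 60.35→60, 94 + 24.15 = 118.15→118) → #C73C76
69%: (189 + 45.54 = 234.54→235, 26 + 158.01 = 184.01→184, 94 + 111.09 = 205.09→205) → #EBB8CD
77%: (189 + 50.82 = 239.82→240, 26 + 176.33 = 202.33→202, 94 + 123.97 = 217.97→218) → #F0CADA
95%: (189 + 62.7 = 251.7→252, 26 + 217.55 = 243.55→244, 94 + 152.95 = 246.95→247) → #FCF4F7

#C12868, #C73C76, #EBB8CD, #F0CADA, #FCF4F7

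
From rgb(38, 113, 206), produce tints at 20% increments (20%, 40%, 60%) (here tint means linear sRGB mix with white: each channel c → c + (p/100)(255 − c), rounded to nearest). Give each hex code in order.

20%: (38 + 43.4 = 81.4→81, 113 + 28.4 = 141.4→141, 206 + 9.8 = 215.8→216) → #518DD8
40%: (38 + 86.8 = 124.8→125, 113 + 56.8 = 169.8→170, 206 + 19.6 = 225.6→226) → #7DAAE2
60%: (38 + 130.2 = 168.2→168, 113 + 85.2 = 198.2→198, 206 + 29.4 = 235.4→235) → #A8C6EB

#518DD8, #7DAAE2, #A8C6EB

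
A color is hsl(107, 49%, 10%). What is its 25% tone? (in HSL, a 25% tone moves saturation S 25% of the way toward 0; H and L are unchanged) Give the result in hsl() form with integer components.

hsl(107, 37%, 10%)

S moves 25% from 49 toward 0: 49 − 12.25 = 36.75 → 37.
H and L are unchanged.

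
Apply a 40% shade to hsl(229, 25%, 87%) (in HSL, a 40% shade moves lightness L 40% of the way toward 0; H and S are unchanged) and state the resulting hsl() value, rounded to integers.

L moves 40% from 87 toward 0: 87 − 34.8 = 52.2 → 52.
H and S are unchanged.

hsl(229, 25%, 52%)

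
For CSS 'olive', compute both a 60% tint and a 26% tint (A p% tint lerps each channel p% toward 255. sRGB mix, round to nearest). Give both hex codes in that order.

#CCCC99, #A1A142

CSS olive is rgb(128, 128, 0).
60% tint:
  R: 128 + 76.2 = 204.2 → 204
  G: 128 + 76.2 = 204.2 → 204
  B: 0 + 0.6×(255−0) = 0 + 153 = 153 → 153
  → #CCCC99
26% tint:
  R: 128 + 0.26×(255−128) = 128 + 33.02 = 161.02 → 161
  G: 128 + 0.26×(255−128) = 128 + 33.02 = 161.02 → 161
  B: 0 + 66.3 = 66.3 → 66
  → #A1A142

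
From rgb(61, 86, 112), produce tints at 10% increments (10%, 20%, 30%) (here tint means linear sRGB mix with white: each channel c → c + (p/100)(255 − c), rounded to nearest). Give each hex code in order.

10%: (61 + 19.4 = 80.4→80, 86 + 16.9 = 102.9→103, 112 + 14.3 = 126.3→126) → #50677e
20%: (61 + 38.8 = 99.8→100, 86 + 33.8 = 119.8→120, 112 + 28.6 = 140.6→141) → #64788d
30%: (61 + 58.2 = 119.2→119, 86 + 50.7 = 136.7→137, 112 + 42.9 = 154.9→155) → #77899b

#50677e, #64788d, #77899b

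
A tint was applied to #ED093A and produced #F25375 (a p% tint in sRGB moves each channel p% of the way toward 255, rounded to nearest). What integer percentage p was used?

30%

#ED093A is rgb(237, 9, 58); #F25375 is rgb(242, 83, 117).
On the G channel (widest range): 83 ≈ 9 + (p/100)(255 − 9), so p ≈ 100×(83 − 9)/(255 − 9) = 7400/246 = 30.08.
p = 30 reproduces all three channels after rounding.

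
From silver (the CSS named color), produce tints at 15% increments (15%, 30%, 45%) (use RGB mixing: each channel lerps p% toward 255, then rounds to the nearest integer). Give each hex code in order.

#c9c9c9, #d3d3d3, #dcdcdc

CSS silver is rgb(192, 192, 192).
15%: (192 + 9.45 = 201.45→201, 192 + 9.45 = 201.45→201, 192 + 9.45 = 201.45→201) → #c9c9c9
30%: (192 + 18.9 = 210.9→211, 192 + 18.9 = 210.9→211, 192 + 18.9 = 210.9→211) → #d3d3d3
45%: (192 + 28.35 = 220.35→220, 192 + 28.35 = 220.35→220, 192 + 28.35 = 220.35→220) → #dcdcdc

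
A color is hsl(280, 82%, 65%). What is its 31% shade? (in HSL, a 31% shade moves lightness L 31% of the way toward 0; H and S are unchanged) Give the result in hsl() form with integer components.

hsl(280, 82%, 45%)

L moves 31% from 65 toward 0: 65 − 20.15 = 44.85 → 45.
H and S are unchanged.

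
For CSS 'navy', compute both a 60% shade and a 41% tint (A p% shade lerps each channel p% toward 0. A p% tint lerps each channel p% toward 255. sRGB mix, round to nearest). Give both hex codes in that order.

CSS navy is rgb(0, 0, 128).
60% shade:
  R: 0 + 0 = 0 → 0
  G: 0 + 0.6×(0−0) = 0 + 0 = 0 → 0
  B: 128 − 76.8 = 51.2 → 51
  → #000033
41% tint:
  R: 0 + 104.55 = 104.55 → 105
  G: 0 + 104.55 = 104.55 → 105
  B: 128 + 0.41×(255−128) = 128 + 52.07 = 180.07 → 180
  → #6969b4

#000033, #6969b4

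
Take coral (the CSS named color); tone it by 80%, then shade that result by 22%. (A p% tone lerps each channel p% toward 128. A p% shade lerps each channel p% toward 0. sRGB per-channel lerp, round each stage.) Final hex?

#77645c

CSS coral is rgb(255, 127, 80).
Per channel, c → c + 0.8(128 − c):
  R: 255 + 0.8×(128−255) = 255 − 101.6 = 153.4 → 153
  G: 127 + 0.8 = 127.8 → 128
  B: 80 + 0.8×(128−80) = 80 + 38.4 = 118.4 → 118
After the tone: rgb(153, 128, 118) = #998076.
Per channel, c → c + 0.22(0 − c):
  R: 153 + 0.22×(0−153) = 153 − 33.66 = 119.34 → 119
  G: 128 + 0.22×(0−128) = 128 − 28.16 = 99.84 → 100
  B: 118 − 25.96 = 92.04 → 92
rgb(119, 100, 92) = #77645c.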